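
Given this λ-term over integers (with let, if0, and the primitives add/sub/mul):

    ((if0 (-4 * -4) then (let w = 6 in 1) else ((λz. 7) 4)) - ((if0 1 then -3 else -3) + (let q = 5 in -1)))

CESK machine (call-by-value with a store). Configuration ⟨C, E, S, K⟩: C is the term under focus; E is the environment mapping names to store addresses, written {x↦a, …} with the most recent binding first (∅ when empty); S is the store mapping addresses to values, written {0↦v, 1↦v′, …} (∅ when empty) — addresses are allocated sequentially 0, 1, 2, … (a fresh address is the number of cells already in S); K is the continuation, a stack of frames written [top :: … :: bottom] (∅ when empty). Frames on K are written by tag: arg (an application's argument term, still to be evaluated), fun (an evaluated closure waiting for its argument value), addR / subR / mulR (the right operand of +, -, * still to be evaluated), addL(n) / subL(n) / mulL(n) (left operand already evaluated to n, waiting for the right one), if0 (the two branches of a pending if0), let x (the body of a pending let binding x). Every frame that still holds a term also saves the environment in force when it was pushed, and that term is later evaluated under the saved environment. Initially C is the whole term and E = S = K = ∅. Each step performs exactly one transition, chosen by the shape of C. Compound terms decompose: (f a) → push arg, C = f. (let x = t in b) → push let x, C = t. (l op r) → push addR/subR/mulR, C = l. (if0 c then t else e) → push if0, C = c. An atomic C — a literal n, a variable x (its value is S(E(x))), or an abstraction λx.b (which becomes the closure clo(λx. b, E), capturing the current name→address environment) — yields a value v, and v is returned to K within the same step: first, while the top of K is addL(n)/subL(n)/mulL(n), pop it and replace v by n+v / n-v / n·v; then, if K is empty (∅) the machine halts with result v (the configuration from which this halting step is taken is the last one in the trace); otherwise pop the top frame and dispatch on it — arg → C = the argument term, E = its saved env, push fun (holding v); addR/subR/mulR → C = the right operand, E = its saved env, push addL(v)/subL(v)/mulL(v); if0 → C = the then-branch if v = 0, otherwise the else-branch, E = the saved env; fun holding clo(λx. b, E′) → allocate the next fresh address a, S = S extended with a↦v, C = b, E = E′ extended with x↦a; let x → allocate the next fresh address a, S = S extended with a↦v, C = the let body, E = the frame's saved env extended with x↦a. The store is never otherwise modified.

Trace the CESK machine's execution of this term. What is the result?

Answer: 11

Machine steps:
0. [C=((if0 (-4 * -4) then (let w = 6 in 1) else ((λz. 7) 4)) - ((if0 1 then -3 else -3) + (let q = 5 in -1))) | E=∅ | S=∅ | K=∅]
1. [C=(if0 (-4 * -4) then (let w = 6 in 1) else ((λz. 7) 4)) | E=∅ | S=∅ | K=[subR]]
2. [C=(-4 * -4) | E=∅ | S=∅ | K=[if0 :: subR]]
3. [C=-4 | E=∅ | S=∅ | K=[mulR :: if0 :: subR]]
4. [C=-4 | E=∅ | S=∅ | K=[mulL(-4) :: if0 :: subR]]
5. [C=((λz. 7) 4) | E=∅ | S=∅ | K=[subR]]
6. [C=(λz. 7) | E=∅ | S=∅ | K=[arg :: subR]]
7. [C=4 | E=∅ | S=∅ | K=[fun :: subR]]
8. [C=7 | E={z↦0} | S={0↦4} | K=[subR]]
9. [C=((if0 1 then -3 else -3) + (let q = 5 in -1)) | E=∅ | S={0↦4} | K=[subL(7)]]
10. [C=(if0 1 then -3 else -3) | E=∅ | S={0↦4} | K=[addR :: subL(7)]]
11. [C=1 | E=∅ | S={0↦4} | K=[if0 :: addR :: subL(7)]]
12. [C=-3 | E=∅ | S={0↦4} | K=[addR :: subL(7)]]
13. [C=(let q = 5 in -1) | E=∅ | S={0↦4} | K=[addL(-3) :: subL(7)]]
14. [C=5 | E=∅ | S={0↦4} | K=[let q :: addL(-3) :: subL(7)]]
15. [C=-1 | E={q↦1} | S={0↦4, 1↦5} | K=[addL(-3) :: subL(7)]]
→ final value 11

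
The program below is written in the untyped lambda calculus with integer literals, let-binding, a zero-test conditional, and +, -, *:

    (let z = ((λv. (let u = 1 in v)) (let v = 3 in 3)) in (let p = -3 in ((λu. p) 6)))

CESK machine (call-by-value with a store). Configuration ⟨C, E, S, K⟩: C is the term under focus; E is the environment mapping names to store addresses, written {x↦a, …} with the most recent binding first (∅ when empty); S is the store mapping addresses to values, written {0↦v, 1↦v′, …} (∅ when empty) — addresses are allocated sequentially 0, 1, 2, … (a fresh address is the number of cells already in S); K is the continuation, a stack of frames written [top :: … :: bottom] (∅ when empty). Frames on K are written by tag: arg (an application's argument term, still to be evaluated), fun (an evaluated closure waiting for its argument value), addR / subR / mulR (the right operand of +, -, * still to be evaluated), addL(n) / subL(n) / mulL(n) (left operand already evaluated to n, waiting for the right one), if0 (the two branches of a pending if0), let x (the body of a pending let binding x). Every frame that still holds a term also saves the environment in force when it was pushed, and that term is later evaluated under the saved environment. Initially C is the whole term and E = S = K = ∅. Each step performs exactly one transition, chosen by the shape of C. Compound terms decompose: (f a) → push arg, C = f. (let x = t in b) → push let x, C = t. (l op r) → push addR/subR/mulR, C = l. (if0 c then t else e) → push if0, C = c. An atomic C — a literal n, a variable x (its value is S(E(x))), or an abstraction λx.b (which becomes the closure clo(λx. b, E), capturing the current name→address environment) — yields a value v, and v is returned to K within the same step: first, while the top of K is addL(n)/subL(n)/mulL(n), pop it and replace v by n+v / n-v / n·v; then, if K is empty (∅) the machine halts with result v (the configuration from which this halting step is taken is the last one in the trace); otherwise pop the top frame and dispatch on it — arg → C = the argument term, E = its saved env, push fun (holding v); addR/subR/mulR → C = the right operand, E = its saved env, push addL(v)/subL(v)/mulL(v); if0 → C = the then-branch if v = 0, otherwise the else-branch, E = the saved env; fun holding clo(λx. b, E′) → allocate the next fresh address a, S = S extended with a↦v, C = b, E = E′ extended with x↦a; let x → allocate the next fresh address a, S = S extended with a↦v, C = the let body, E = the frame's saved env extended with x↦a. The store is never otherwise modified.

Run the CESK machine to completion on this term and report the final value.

Answer: -3

Execution trace:
step 0: <C=(let z = ((λv. (let u = 1 in v)) (let v = 3 in 3)) in (let p = -3 in ((λu. p) 6))), E=∅, S=∅, K=∅>
step 1: <C=((λv. (let u = 1 in v)) (let v = 3 in 3)), E=∅, S=∅, K=[let z]>
step 2: <C=(λv. (let u = 1 in v)), E=∅, S=∅, K=[arg :: let z]>
step 3: <C=(let v = 3 in 3), E=∅, S=∅, K=[fun :: let z]>
step 4: <C=3, E=∅, S=∅, K=[let v :: fun :: let z]>
step 5: <C=3, E={v↦0}, S={0↦3}, K=[fun :: let z]>
step 6: <C=(let u = 1 in v), E={v↦1}, S={0↦3, 1↦3}, K=[let z]>
step 7: <C=1, E={v↦1}, S={0↦3, 1↦3}, K=[let u :: let z]>
step 8: <C=v, E={u↦2, v↦1}, S={0↦3, 1↦3, 2↦1}, K=[let z]>
step 9: <C=(let p = -3 in ((λu. p) 6)), E={z↦3}, S={0↦3, 1↦3, 2↦1, 3↦3}, K=∅>
step 10: <C=-3, E={z↦3}, S={0↦3, 1↦3, 2↦1, 3↦3}, K=[let p]>
step 11: <C=((λu. p) 6), E={p↦4, z↦3}, S={0↦3, 1↦3, 2↦1, 3↦3, 4↦-3}, K=∅>
step 12: <C=(λu. p), E={p↦4, z↦3}, S={0↦3, 1↦3, 2↦1, 3↦3, 4↦-3}, K=[arg]>
step 13: <C=6, E={p↦4, z↦3}, S={0↦3, 1↦3, 2↦1, 3↦3, 4↦-3}, K=[fun]>
step 14: <C=p, E={u↦5, p↦4, z↦3}, S={0↦3, 1↦3, 2↦1, 3↦3, 4↦-3, 5↦6}, K=∅>
→ final value -3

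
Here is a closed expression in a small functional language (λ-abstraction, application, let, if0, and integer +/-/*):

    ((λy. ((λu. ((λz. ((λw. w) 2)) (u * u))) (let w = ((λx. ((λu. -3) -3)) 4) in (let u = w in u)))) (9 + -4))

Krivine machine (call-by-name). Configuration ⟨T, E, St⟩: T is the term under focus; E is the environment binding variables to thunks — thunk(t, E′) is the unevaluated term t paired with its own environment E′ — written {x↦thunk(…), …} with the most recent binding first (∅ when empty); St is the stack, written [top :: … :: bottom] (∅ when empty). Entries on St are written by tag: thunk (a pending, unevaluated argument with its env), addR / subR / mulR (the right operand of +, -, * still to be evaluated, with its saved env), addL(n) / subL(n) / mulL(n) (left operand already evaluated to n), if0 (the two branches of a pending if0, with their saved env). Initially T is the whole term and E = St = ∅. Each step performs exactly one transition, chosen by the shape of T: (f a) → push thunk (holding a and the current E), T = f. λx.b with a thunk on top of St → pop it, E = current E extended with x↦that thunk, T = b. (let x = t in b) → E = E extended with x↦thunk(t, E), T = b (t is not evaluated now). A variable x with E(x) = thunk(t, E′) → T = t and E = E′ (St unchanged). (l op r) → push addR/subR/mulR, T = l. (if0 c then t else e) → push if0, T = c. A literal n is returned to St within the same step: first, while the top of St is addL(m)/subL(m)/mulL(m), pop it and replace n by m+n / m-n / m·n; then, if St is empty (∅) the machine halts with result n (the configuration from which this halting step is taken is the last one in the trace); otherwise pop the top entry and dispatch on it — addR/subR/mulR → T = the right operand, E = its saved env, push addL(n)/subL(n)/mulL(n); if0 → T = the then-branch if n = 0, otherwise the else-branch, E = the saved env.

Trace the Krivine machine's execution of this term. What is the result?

Answer: 2

Machine steps:
t=0: [T=((λy. ((λu. ((λz. ((λw. w) 2)) (u * u))) (let w = ((λx. ((λu. -3) -3)) 4) in (let u = w in u)))) (9 + -4)) | E=∅ | St=∅]
t=1: [T=(λy. ((λu. ((λz. ((λw. w) 2)) (u * u))) (let w = ((λx. ((λu. -3) -3)) 4) in (let u = w in u)))) | E=∅ | St=[thunk]]
t=2: [T=((λu. ((λz. ((λw. w) 2)) (u * u))) (let w = ((λx. ((λu. -3) -3)) 4) in (let u = w in u))) | E={y↦thunk((9 + -4), ∅)} | St=∅]
t=3: [T=(λu. ((λz. ((λw. w) 2)) (u * u))) | E={y↦thunk((9 + -4), ∅)} | St=[thunk]]
t=4: [T=((λz. ((λw. w) 2)) (u * u)) | E={u↦thunk((let w = ((λx. ((λu. -3) -3)) 4) in (let u = w in u)), {y↦thunk((9 + -4), ∅)}), y↦thunk((9 + -4), ∅)} | St=∅]
t=5: [T=(λz. ((λw. w) 2)) | E={u↦thunk((let w = ((λx. ((λu. -3) -3)) 4) in (let u = w in u)), {y↦thunk((9 + -4), ∅)}), y↦thunk((9 + -4), ∅)} | St=[thunk]]
t=6: [T=((λw. w) 2) | E={z↦thunk((u * u), {u↦thunk((let w = ((λx. ((λu. -3) -3)) 4) in (let u = w in u)), {y↦thunk((9 + -4), ∅)}), y↦thunk((9 + -4), ∅)}), u↦thunk((let w = ((λx. ((λu. -3) -3)) 4) in (let u = w in u)), {y↦thunk((9 + -4), ∅)}), y↦thunk((9 + -4), ∅)} | St=∅]
t=7: [T=(λw. w) | E={z↦thunk((u * u), {u↦thunk((let w = ((λx. ((λu. -3) -3)) 4) in (let u = w in u)), {y↦thunk((9 + -4), ∅)}), y↦thunk((9 + -4), ∅)}), u↦thunk((let w = ((λx. ((λu. -3) -3)) 4) in (let u = w in u)), {y↦thunk((9 + -4), ∅)}), y↦thunk((9 + -4), ∅)} | St=[thunk]]
t=8: [T=w | E={w↦thunk(2, {z↦thunk((u * u), {u↦thunk((let w = ((λx. ((λu. -3) -3)) 4) in (let u = w in u)), {y↦thunk((9 + -4), ∅)}), y↦thunk((9 + -4), ∅)}), u↦thunk((let w = ((λx. ((λu. -3) -3)) 4) in (let u = w in u)), {y↦thunk((9 + -4), ∅)}), y↦thunk((9 + -4), ∅)}), z↦thunk((u * u), {u↦thunk((let w = ((λx. ((λu. -3) -3)) 4) in (let u = w in u)), {y↦thunk((9 + -4), ∅)}), y↦thunk((9 + -4), ∅)}), u↦thunk((let w = ((λx. ((λu. -3) -3)) 4) in (let u = w in u)), {y↦thunk((9 + -4), ∅)}), y↦thunk((9 + -4), ∅)} | St=∅]
t=9: [T=2 | E={z↦thunk((u * u), {u↦thunk((let w = ((λx. ((λu. -3) -3)) 4) in (let u = w in u)), {y↦thunk((9 + -4), ∅)}), y↦thunk((9 + -4), ∅)}), u↦thunk((let w = ((λx. ((λu. -3) -3)) 4) in (let u = w in u)), {y↦thunk((9 + -4), ∅)}), y↦thunk((9 + -4), ∅)} | St=∅]
→ final value 2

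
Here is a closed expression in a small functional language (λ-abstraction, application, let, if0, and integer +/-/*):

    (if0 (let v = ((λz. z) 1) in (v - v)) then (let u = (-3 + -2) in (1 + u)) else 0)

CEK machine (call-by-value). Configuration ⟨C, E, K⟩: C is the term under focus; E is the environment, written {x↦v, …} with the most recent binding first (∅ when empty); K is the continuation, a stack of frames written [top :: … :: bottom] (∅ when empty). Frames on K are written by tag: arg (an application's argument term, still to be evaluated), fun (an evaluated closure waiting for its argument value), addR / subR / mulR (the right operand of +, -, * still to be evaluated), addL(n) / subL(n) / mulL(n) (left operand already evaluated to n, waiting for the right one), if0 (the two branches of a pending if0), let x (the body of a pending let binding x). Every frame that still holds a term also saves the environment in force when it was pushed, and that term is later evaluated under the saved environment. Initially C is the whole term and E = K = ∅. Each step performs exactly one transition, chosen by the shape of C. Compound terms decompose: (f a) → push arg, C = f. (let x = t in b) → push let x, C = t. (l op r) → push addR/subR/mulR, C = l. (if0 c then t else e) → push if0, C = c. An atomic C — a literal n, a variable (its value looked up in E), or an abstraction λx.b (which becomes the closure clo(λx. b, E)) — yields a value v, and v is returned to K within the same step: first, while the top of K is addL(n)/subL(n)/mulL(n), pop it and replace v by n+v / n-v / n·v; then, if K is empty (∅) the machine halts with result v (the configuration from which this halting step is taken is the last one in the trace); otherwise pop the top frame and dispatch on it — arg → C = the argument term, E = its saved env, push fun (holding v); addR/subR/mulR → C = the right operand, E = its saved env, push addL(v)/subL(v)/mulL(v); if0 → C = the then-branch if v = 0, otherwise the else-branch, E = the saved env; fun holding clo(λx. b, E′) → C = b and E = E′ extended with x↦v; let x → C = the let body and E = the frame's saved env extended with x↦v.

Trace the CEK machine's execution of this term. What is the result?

step 0: <C=(if0 (let v = ((λz. z) 1) in (v - v)) then (let u = (-3 + -2) in (1 + u)) else 0), E=∅, K=∅>
step 1: <C=(let v = ((λz. z) 1) in (v - v)), E=∅, K=[if0]>
step 2: <C=((λz. z) 1), E=∅, K=[let v :: if0]>
step 3: <C=(λz. z), E=∅, K=[arg :: let v :: if0]>
step 4: <C=1, E=∅, K=[fun :: let v :: if0]>
step 5: <C=z, E={z↦1}, K=[let v :: if0]>
step 6: <C=(v - v), E={v↦1}, K=[if0]>
step 7: <C=v, E={v↦1}, K=[subR :: if0]>
step 8: <C=v, E={v↦1}, K=[subL(1) :: if0]>
step 9: <C=(let u = (-3 + -2) in (1 + u)), E=∅, K=∅>
step 10: <C=(-3 + -2), E=∅, K=[let u]>
step 11: <C=-3, E=∅, K=[addR :: let u]>
step 12: <C=-2, E=∅, K=[addL(-3) :: let u]>
step 13: <C=(1 + u), E={u↦-5}, K=∅>
step 14: <C=1, E={u↦-5}, K=[addR]>
step 15: <C=u, E={u↦-5}, K=[addL(1)]>
→ final value -4

Answer: -4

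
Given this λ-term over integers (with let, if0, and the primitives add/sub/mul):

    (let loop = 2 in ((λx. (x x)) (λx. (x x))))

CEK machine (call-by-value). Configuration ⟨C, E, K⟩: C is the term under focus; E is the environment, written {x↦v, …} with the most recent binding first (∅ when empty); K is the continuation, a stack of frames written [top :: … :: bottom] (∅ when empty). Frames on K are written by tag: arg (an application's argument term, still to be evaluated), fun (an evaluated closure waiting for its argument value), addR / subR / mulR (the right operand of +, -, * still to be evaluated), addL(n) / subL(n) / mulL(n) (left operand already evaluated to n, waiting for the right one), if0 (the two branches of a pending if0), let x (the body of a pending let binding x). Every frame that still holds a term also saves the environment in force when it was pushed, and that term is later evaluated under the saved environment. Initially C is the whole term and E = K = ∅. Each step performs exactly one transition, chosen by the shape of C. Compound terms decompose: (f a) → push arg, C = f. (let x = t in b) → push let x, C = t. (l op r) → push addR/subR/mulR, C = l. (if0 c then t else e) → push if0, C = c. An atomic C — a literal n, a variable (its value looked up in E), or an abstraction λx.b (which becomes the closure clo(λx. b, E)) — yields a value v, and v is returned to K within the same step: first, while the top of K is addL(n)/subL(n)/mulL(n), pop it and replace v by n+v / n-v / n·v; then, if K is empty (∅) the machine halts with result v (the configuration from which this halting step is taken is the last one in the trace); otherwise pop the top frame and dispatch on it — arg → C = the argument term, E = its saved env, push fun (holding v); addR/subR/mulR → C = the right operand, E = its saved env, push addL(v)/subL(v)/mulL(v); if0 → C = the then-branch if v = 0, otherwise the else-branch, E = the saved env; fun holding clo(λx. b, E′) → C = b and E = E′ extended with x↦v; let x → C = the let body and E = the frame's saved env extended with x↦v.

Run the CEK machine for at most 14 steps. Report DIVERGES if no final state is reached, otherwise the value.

Answer: DIVERGES (no final state within 14 steps)

Derivation:
t=0: ⟨C=(let loop = 2 in ((λx. (x x)) (λx. (x x)))); E=∅; K=∅⟩
t=1: ⟨C=2; E=∅; K=[let loop]⟩
t=2: ⟨C=((λx. (x x)) (λx. (x x))); E={loop↦2}; K=∅⟩
t=3: ⟨C=(λx. (x x)); E={loop↦2}; K=[arg]⟩
t=4: ⟨C=(λx. (x x)); E={loop↦2}; K=[fun]⟩
t=5: ⟨C=(x x); E={x↦clo(λx. (x x), {loop↦2}), loop↦2}; K=∅⟩
t=6: ⟨C=x; E={x↦clo(λx. (x x), {loop↦2}), loop↦2}; K=[arg]⟩
t=7: ⟨C=x; E={x↦clo(λx. (x x), {loop↦2}), loop↦2}; K=[fun]⟩
… configuration repeats with period 3 (steps 5–7 recur indefinitely) …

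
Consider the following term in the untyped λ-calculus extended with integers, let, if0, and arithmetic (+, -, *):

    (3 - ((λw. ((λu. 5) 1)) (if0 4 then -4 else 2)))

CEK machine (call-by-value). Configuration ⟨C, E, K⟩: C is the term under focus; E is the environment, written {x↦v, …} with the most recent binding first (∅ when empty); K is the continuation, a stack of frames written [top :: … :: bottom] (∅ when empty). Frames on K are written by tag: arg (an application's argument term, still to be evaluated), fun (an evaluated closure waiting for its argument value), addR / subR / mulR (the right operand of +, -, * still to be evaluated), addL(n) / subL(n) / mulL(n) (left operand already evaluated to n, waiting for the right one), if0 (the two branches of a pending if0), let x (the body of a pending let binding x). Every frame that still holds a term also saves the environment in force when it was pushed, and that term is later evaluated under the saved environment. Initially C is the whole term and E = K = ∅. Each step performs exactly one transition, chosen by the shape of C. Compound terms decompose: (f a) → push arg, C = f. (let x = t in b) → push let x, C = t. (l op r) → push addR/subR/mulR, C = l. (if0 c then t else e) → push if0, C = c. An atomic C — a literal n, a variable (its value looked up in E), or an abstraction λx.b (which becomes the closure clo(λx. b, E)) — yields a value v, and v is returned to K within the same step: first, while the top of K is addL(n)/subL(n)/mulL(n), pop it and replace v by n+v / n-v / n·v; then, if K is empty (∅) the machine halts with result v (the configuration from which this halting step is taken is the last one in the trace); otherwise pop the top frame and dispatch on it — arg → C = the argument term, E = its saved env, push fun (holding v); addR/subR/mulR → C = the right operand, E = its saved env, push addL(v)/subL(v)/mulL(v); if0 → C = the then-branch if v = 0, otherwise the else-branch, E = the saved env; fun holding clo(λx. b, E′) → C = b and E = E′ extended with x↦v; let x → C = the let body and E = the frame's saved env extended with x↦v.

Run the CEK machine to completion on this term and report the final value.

[0] [C=(3 - ((λw. ((λu. 5) 1)) (if0 4 then -4 else 2))) | E=∅ | K=∅]
[1] [C=3 | E=∅ | K=[subR]]
[2] [C=((λw. ((λu. 5) 1)) (if0 4 then -4 else 2)) | E=∅ | K=[subL(3)]]
[3] [C=(λw. ((λu. 5) 1)) | E=∅ | K=[arg :: subL(3)]]
[4] [C=(if0 4 then -4 else 2) | E=∅ | K=[fun :: subL(3)]]
[5] [C=4 | E=∅ | K=[if0 :: fun :: subL(3)]]
[6] [C=2 | E=∅ | K=[fun :: subL(3)]]
[7] [C=((λu. 5) 1) | E={w↦2} | K=[subL(3)]]
[8] [C=(λu. 5) | E={w↦2} | K=[arg :: subL(3)]]
[9] [C=1 | E={w↦2} | K=[fun :: subL(3)]]
[10] [C=5 | E={u↦1, w↦2} | K=[subL(3)]]
→ final value -2

Answer: -2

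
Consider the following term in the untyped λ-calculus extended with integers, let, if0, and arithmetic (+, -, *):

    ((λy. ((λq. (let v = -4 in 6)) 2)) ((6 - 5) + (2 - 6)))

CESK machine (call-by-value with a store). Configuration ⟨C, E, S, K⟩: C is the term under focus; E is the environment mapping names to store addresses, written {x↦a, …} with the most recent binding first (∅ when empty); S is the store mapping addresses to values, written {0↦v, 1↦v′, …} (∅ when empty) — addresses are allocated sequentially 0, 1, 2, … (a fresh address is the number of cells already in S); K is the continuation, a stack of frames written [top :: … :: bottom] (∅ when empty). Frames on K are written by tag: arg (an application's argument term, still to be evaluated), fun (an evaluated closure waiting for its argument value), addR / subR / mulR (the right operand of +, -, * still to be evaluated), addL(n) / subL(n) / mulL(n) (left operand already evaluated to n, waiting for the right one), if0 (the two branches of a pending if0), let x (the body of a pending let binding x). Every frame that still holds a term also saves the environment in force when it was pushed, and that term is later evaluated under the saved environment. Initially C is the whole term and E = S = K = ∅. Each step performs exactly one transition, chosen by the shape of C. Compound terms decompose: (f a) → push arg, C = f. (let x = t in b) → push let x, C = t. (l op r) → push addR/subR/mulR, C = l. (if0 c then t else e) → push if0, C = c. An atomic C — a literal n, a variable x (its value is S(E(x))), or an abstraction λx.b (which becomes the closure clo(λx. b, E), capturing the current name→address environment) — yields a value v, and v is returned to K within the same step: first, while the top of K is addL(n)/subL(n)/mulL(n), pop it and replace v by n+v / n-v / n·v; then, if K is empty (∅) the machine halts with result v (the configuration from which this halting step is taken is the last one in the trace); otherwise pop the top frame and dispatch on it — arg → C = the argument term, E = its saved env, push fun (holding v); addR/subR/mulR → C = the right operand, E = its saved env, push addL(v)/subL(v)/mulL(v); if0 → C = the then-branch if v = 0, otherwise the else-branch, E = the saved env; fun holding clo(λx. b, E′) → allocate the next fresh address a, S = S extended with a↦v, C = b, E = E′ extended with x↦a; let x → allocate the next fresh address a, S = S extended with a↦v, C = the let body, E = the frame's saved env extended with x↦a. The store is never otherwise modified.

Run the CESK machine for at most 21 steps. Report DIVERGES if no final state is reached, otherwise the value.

[0] <C=((λy. ((λq. (let v = -4 in 6)) 2)) ((6 - 5) + (2 - 6))), E=∅, S=∅, K=∅>
[1] <C=(λy. ((λq. (let v = -4 in 6)) 2)), E=∅, S=∅, K=[arg]>
[2] <C=((6 - 5) + (2 - 6)), E=∅, S=∅, K=[fun]>
[3] <C=(6 - 5), E=∅, S=∅, K=[addR :: fun]>
[4] <C=6, E=∅, S=∅, K=[subR :: addR :: fun]>
[5] <C=5, E=∅, S=∅, K=[subL(6) :: addR :: fun]>
[6] <C=(2 - 6), E=∅, S=∅, K=[addL(1) :: fun]>
[7] <C=2, E=∅, S=∅, K=[subR :: addL(1) :: fun]>
[8] <C=6, E=∅, S=∅, K=[subL(2) :: addL(1) :: fun]>
[9] <C=((λq. (let v = -4 in 6)) 2), E={y↦0}, S={0↦-3}, K=∅>
[10] <C=(λq. (let v = -4 in 6)), E={y↦0}, S={0↦-3}, K=[arg]>
[11] <C=2, E={y↦0}, S={0↦-3}, K=[fun]>
[12] <C=(let v = -4 in 6), E={q↦1, y↦0}, S={0↦-3, 1↦2}, K=∅>
[13] <C=-4, E={q↦1, y↦0}, S={0↦-3, 1↦2}, K=[let v]>
[14] <C=6, E={v↦2, q↦1, y↦0}, S={0↦-3, 1↦2, 2↦-4}, K=∅>
→ final value 6

Answer: 6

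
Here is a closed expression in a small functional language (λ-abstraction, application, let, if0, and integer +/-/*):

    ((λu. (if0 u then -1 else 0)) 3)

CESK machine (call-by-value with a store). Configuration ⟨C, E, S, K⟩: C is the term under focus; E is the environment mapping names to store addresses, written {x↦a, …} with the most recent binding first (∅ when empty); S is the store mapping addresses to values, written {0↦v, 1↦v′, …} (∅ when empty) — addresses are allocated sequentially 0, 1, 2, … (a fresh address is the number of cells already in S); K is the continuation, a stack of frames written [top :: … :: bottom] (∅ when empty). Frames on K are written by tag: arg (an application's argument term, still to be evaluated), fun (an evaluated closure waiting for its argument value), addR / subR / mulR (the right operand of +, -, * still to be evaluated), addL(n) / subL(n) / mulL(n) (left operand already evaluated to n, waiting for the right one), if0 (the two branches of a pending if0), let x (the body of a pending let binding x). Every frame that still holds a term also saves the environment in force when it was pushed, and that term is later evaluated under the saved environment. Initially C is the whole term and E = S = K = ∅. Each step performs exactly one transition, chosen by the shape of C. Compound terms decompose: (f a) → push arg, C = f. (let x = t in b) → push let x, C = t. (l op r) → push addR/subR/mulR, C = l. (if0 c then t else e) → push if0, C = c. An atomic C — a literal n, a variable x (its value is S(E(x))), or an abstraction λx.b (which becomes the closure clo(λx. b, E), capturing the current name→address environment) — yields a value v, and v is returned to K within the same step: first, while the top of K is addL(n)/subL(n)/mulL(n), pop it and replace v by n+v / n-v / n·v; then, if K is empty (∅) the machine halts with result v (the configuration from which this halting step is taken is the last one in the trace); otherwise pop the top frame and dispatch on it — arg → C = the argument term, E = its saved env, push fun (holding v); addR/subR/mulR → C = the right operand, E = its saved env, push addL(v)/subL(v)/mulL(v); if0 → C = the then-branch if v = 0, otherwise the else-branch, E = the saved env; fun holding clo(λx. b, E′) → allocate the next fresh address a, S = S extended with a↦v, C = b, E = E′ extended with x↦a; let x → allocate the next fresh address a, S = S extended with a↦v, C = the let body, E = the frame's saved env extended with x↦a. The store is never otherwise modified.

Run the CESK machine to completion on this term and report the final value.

Answer: 0

Derivation:
step 0: [C=((λu. (if0 u then -1 else 0)) 3) | E=∅ | S=∅ | K=∅]
step 1: [C=(λu. (if0 u then -1 else 0)) | E=∅ | S=∅ | K=[arg]]
step 2: [C=3 | E=∅ | S=∅ | K=[fun]]
step 3: [C=(if0 u then -1 else 0) | E={u↦0} | S={0↦3} | K=∅]
step 4: [C=u | E={u↦0} | S={0↦3} | K=[if0]]
step 5: [C=0 | E={u↦0} | S={0↦3} | K=∅]
→ final value 0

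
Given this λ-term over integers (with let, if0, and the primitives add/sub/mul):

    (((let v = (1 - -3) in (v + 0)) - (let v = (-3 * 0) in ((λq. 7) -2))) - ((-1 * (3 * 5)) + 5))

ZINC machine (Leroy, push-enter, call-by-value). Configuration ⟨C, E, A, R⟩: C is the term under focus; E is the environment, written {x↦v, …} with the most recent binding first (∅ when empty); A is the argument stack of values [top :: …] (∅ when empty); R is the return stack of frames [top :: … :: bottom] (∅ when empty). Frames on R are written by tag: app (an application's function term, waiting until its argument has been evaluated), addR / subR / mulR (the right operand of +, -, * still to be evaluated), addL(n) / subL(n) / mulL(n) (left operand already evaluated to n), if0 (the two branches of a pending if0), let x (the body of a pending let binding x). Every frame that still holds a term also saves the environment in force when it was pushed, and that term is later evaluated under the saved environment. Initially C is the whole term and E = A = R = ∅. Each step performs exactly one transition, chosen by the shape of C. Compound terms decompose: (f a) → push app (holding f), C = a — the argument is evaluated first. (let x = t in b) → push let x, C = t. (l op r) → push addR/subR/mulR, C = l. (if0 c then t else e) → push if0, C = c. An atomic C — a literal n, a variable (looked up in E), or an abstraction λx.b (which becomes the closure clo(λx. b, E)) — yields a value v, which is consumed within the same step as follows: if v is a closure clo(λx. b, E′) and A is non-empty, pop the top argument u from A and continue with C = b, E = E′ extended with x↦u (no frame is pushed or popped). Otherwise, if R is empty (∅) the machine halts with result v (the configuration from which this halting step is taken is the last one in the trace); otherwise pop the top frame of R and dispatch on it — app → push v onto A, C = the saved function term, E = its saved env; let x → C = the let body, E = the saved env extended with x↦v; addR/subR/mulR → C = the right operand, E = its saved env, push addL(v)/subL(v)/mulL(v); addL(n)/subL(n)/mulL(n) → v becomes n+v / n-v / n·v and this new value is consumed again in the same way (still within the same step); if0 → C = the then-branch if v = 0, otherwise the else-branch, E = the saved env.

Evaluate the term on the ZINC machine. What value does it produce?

step 0: <C=(((let v = (1 - -3) in (v + 0)) - (let v = (-3 * 0) in ((λq. 7) -2))) - ((-1 * (3 * 5)) + 5)), E=∅, A=∅, R=∅>
step 1: <C=((let v = (1 - -3) in (v + 0)) - (let v = (-3 * 0) in ((λq. 7) -2))), E=∅, A=∅, R=[subR]>
step 2: <C=(let v = (1 - -3) in (v + 0)), E=∅, A=∅, R=[subR :: subR]>
step 3: <C=(1 - -3), E=∅, A=∅, R=[let v :: subR :: subR]>
step 4: <C=1, E=∅, A=∅, R=[subR :: let v :: subR :: subR]>
step 5: <C=-3, E=∅, A=∅, R=[subL(1) :: let v :: subR :: subR]>
step 6: <C=(v + 0), E={v↦4}, A=∅, R=[subR :: subR]>
step 7: <C=v, E={v↦4}, A=∅, R=[addR :: subR :: subR]>
step 8: <C=0, E={v↦4}, A=∅, R=[addL(4) :: subR :: subR]>
step 9: <C=(let v = (-3 * 0) in ((λq. 7) -2)), E=∅, A=∅, R=[subL(4) :: subR]>
step 10: <C=(-3 * 0), E=∅, A=∅, R=[let v :: subL(4) :: subR]>
step 11: <C=-3, E=∅, A=∅, R=[mulR :: let v :: subL(4) :: subR]>
step 12: <C=0, E=∅, A=∅, R=[mulL(-3) :: let v :: subL(4) :: subR]>
step 13: <C=((λq. 7) -2), E={v↦0}, A=∅, R=[subL(4) :: subR]>
step 14: <C=-2, E={v↦0}, A=∅, R=[app :: subL(4) :: subR]>
step 15: <C=(λq. 7), E={v↦0}, A=[-2], R=[subL(4) :: subR]>
step 16: <C=7, E={q↦-2, v↦0}, A=∅, R=[subL(4) :: subR]>
step 17: <C=((-1 * (3 * 5)) + 5), E=∅, A=∅, R=[subL(-3)]>
step 18: <C=(-1 * (3 * 5)), E=∅, A=∅, R=[addR :: subL(-3)]>
step 19: <C=-1, E=∅, A=∅, R=[mulR :: addR :: subL(-3)]>
step 20: <C=(3 * 5), E=∅, A=∅, R=[mulL(-1) :: addR :: subL(-3)]>
step 21: <C=3, E=∅, A=∅, R=[mulR :: mulL(-1) :: addR :: subL(-3)]>
step 22: <C=5, E=∅, A=∅, R=[mulL(3) :: mulL(-1) :: addR :: subL(-3)]>
step 23: <C=5, E=∅, A=∅, R=[addL(-15) :: subL(-3)]>
→ final value 7

Answer: 7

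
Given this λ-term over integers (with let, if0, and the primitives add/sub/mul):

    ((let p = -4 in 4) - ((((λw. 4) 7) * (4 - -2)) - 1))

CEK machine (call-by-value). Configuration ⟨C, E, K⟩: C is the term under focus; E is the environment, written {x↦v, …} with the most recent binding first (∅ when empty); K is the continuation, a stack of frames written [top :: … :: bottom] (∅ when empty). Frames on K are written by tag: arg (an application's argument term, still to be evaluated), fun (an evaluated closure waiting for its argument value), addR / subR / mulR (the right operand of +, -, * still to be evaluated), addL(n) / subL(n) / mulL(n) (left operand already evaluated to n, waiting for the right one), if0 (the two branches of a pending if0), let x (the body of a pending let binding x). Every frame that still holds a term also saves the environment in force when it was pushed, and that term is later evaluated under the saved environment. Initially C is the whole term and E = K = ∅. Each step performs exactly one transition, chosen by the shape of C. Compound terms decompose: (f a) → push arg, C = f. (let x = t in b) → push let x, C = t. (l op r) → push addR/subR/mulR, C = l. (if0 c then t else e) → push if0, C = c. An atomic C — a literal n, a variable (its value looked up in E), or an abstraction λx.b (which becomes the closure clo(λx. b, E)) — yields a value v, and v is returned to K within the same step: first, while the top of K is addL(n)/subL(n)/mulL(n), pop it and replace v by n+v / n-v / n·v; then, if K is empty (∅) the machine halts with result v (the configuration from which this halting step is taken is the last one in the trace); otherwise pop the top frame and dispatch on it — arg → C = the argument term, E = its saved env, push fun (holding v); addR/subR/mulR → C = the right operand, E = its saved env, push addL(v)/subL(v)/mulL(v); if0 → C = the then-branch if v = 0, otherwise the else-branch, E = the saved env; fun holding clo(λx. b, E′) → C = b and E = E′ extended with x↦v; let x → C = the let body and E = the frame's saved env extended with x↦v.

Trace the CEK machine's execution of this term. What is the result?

[0] [C=((let p = -4 in 4) - ((((λw. 4) 7) * (4 - -2)) - 1)) | E=∅ | K=∅]
[1] [C=(let p = -4 in 4) | E=∅ | K=[subR]]
[2] [C=-4 | E=∅ | K=[let p :: subR]]
[3] [C=4 | E={p↦-4} | K=[subR]]
[4] [C=((((λw. 4) 7) * (4 - -2)) - 1) | E=∅ | K=[subL(4)]]
[5] [C=(((λw. 4) 7) * (4 - -2)) | E=∅ | K=[subR :: subL(4)]]
[6] [C=((λw. 4) 7) | E=∅ | K=[mulR :: subR :: subL(4)]]
[7] [C=(λw. 4) | E=∅ | K=[arg :: mulR :: subR :: subL(4)]]
[8] [C=7 | E=∅ | K=[fun :: mulR :: subR :: subL(4)]]
[9] [C=4 | E={w↦7} | K=[mulR :: subR :: subL(4)]]
[10] [C=(4 - -2) | E=∅ | K=[mulL(4) :: subR :: subL(4)]]
[11] [C=4 | E=∅ | K=[subR :: mulL(4) :: subR :: subL(4)]]
[12] [C=-2 | E=∅ | K=[subL(4) :: mulL(4) :: subR :: subL(4)]]
[13] [C=1 | E=∅ | K=[subL(24) :: subL(4)]]
→ final value -19

Answer: -19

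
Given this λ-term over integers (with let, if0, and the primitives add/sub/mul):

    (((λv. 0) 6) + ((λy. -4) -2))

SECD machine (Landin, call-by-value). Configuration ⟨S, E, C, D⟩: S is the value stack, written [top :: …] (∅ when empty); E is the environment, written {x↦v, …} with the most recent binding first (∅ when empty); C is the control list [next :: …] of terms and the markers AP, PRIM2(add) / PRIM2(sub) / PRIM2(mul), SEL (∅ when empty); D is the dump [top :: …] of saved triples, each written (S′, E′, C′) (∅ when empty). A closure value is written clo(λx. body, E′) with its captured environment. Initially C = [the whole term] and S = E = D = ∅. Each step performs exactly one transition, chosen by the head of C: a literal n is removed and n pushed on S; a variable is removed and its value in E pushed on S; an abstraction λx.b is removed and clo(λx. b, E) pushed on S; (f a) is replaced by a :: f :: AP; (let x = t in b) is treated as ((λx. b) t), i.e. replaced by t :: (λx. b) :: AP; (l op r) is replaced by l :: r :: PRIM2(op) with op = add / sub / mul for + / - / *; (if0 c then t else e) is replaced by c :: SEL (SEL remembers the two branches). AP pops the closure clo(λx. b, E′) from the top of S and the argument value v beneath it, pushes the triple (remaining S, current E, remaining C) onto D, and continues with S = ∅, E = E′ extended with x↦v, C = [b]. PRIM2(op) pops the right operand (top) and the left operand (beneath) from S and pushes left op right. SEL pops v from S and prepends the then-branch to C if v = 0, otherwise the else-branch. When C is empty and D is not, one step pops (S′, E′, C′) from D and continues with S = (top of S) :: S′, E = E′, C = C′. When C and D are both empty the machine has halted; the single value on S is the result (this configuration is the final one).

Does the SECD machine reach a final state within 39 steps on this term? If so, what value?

step 0: [S=∅ | E=∅ | C=[(((λv. 0) 6) + ((λy. -4) -2))] | D=∅]
step 1: [S=∅ | E=∅ | C=[((λv. 0) 6) :: ((λy. -4) -2) :: PRIM2(add)] | D=∅]
step 2: [S=∅ | E=∅ | C=[6 :: (λv. 0) :: AP :: ((λy. -4) -2) :: PRIM2(add)] | D=∅]
step 3: [S=[6] | E=∅ | C=[(λv. 0) :: AP :: ((λy. -4) -2) :: PRIM2(add)] | D=∅]
step 4: [S=[clo(λv. 0, ∅) :: 6] | E=∅ | C=[AP :: ((λy. -4) -2) :: PRIM2(add)] | D=∅]
step 5: [S=∅ | E={v↦6} | C=[0] | D=[(∅, ∅, [((λy. -4) -2) :: PRIM2(add)])]]
step 6: [S=[0] | E={v↦6} | C=∅ | D=[(∅, ∅, [((λy. -4) -2) :: PRIM2(add)])]]
step 7: [S=[0] | E=∅ | C=[((λy. -4) -2) :: PRIM2(add)] | D=∅]
step 8: [S=[0] | E=∅ | C=[-2 :: (λy. -4) :: AP :: PRIM2(add)] | D=∅]
step 9: [S=[-2 :: 0] | E=∅ | C=[(λy. -4) :: AP :: PRIM2(add)] | D=∅]
step 10: [S=[clo(λy. -4, ∅) :: -2 :: 0] | E=∅ | C=[AP :: PRIM2(add)] | D=∅]
step 11: [S=∅ | E={y↦-2} | C=[-4] | D=[([0], ∅, [PRIM2(add)])]]
step 12: [S=[-4] | E={y↦-2} | C=∅ | D=[([0], ∅, [PRIM2(add)])]]
step 13: [S=[-4 :: 0] | E=∅ | C=[PRIM2(add)] | D=∅]
step 14: [S=[-4] | E=∅ | C=∅ | D=∅]
→ final value -4

Answer: -4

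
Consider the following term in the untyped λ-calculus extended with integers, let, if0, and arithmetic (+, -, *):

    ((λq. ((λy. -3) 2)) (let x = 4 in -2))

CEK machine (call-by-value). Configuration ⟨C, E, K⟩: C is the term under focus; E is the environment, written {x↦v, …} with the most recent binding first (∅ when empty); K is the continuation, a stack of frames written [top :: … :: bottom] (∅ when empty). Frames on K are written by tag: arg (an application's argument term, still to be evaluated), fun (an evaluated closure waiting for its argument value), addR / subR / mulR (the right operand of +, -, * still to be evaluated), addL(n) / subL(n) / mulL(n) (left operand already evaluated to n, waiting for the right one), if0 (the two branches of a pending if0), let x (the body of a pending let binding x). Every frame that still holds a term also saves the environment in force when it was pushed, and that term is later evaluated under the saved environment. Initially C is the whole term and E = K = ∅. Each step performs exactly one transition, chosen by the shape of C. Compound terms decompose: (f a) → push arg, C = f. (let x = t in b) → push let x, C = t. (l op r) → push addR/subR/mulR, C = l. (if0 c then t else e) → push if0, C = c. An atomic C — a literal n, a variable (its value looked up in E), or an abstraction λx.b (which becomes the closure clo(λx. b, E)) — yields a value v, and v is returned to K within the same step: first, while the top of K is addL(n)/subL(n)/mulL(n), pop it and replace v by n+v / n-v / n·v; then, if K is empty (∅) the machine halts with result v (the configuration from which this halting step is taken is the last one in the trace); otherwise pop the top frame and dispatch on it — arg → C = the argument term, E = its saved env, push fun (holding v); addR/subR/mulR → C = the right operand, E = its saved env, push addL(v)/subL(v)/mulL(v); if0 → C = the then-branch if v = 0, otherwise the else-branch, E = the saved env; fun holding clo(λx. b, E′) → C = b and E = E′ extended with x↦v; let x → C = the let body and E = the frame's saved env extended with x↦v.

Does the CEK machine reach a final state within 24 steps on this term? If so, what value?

[0] ⟨C=((λq. ((λy. -3) 2)) (let x = 4 in -2)); E=∅; K=∅⟩
[1] ⟨C=(λq. ((λy. -3) 2)); E=∅; K=[arg]⟩
[2] ⟨C=(let x = 4 in -2); E=∅; K=[fun]⟩
[3] ⟨C=4; E=∅; K=[let x :: fun]⟩
[4] ⟨C=-2; E={x↦4}; K=[fun]⟩
[5] ⟨C=((λy. -3) 2); E={q↦-2}; K=∅⟩
[6] ⟨C=(λy. -3); E={q↦-2}; K=[arg]⟩
[7] ⟨C=2; E={q↦-2}; K=[fun]⟩
[8] ⟨C=-3; E={y↦2, q↦-2}; K=∅⟩
→ final value -3

Answer: -3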